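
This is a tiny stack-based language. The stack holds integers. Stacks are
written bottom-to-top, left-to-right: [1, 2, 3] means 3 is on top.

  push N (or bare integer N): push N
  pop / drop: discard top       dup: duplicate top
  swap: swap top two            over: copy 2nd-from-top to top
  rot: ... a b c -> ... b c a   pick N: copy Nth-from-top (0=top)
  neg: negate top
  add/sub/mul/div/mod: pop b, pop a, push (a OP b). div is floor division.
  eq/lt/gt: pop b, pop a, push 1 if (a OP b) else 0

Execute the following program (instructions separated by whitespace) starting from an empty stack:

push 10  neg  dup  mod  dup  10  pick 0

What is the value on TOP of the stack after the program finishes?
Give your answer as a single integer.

Answer: 10

Derivation:
After 'push 10': [10]
After 'neg': [-10]
After 'dup': [-10, -10]
After 'mod': [0]
After 'dup': [0, 0]
After 'push 10': [0, 0, 10]
After 'pick 0': [0, 0, 10, 10]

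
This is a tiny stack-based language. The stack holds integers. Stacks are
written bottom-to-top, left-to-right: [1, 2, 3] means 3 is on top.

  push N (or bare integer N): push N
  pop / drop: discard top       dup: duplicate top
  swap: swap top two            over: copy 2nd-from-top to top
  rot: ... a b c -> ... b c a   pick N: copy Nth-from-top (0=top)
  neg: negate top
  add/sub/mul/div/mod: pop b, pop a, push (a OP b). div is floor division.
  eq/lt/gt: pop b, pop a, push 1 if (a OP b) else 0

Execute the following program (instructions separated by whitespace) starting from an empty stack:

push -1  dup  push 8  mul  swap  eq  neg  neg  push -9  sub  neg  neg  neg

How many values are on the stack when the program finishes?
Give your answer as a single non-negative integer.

After 'push -1': stack = [-1] (depth 1)
After 'dup': stack = [-1, -1] (depth 2)
After 'push 8': stack = [-1, -1, 8] (depth 3)
After 'mul': stack = [-1, -8] (depth 2)
After 'swap': stack = [-8, -1] (depth 2)
After 'eq': stack = [0] (depth 1)
After 'neg': stack = [0] (depth 1)
After 'neg': stack = [0] (depth 1)
After 'push -9': stack = [0, -9] (depth 2)
After 'sub': stack = [9] (depth 1)
After 'neg': stack = [-9] (depth 1)
After 'neg': stack = [9] (depth 1)
After 'neg': stack = [-9] (depth 1)

Answer: 1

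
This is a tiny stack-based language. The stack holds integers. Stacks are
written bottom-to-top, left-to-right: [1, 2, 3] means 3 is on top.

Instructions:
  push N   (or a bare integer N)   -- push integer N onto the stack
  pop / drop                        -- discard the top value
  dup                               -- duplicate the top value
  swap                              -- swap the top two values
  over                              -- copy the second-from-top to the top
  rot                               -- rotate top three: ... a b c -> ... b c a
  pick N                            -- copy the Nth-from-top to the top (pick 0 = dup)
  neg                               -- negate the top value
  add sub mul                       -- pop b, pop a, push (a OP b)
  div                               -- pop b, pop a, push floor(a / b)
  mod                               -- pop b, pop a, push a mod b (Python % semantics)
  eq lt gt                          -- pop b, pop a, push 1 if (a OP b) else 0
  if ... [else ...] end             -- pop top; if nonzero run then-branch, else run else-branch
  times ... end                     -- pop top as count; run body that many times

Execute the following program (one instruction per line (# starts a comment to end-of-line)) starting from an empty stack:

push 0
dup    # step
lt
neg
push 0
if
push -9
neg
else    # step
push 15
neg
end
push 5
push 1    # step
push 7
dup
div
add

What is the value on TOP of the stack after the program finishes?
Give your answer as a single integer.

Answer: 2

Derivation:
After 'push 0': [0]
After 'dup': [0, 0]
After 'lt': [0]
After 'neg': [0]
After 'push 0': [0, 0]
After 'if': [0]
After 'push 15': [0, 15]
After 'neg': [0, -15]
After 'push 5': [0, -15, 5]
After 'push 1': [0, -15, 5, 1]
After 'push 7': [0, -15, 5, 1, 7]
After 'dup': [0, -15, 5, 1, 7, 7]
After 'div': [0, -15, 5, 1, 1]
After 'add': [0, -15, 5, 2]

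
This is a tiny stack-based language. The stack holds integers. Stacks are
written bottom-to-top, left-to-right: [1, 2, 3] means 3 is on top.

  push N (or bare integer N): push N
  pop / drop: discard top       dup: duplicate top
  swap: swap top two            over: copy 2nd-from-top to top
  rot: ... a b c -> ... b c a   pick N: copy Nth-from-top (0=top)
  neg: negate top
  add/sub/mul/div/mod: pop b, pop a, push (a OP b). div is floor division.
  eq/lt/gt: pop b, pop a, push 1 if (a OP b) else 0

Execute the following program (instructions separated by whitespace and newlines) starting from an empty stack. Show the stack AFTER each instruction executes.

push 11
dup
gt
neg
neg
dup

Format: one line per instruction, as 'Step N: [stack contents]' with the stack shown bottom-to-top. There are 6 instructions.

Step 1: [11]
Step 2: [11, 11]
Step 3: [0]
Step 4: [0]
Step 5: [0]
Step 6: [0, 0]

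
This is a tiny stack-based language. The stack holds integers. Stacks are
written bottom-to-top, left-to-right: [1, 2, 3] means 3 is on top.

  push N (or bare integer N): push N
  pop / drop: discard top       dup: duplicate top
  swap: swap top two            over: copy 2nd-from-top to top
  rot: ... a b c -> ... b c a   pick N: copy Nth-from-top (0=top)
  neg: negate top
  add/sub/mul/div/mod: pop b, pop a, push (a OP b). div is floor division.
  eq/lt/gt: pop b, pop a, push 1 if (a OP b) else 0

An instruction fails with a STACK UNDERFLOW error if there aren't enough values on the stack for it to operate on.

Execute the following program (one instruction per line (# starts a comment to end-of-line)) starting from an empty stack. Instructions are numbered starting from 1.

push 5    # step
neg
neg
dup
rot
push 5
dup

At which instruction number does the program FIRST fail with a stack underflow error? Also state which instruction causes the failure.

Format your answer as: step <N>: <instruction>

Answer: step 5: rot

Derivation:
Step 1 ('push 5'): stack = [5], depth = 1
Step 2 ('neg'): stack = [-5], depth = 1
Step 3 ('neg'): stack = [5], depth = 1
Step 4 ('dup'): stack = [5, 5], depth = 2
Step 5 ('rot'): needs 3 value(s) but depth is 2 — STACK UNDERFLOW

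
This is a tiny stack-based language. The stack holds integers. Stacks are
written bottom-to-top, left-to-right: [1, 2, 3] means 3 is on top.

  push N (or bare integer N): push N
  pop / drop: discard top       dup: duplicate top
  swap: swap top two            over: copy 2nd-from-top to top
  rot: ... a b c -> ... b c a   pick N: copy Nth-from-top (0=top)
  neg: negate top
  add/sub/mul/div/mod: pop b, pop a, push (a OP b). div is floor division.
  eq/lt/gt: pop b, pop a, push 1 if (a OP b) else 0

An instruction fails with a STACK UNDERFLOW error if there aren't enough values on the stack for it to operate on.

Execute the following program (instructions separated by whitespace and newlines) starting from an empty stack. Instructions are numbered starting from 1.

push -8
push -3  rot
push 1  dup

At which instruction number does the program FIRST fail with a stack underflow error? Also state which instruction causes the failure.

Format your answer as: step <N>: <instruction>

Step 1 ('push -8'): stack = [-8], depth = 1
Step 2 ('push -3'): stack = [-8, -3], depth = 2
Step 3 ('rot'): needs 3 value(s) but depth is 2 — STACK UNDERFLOW

Answer: step 3: rot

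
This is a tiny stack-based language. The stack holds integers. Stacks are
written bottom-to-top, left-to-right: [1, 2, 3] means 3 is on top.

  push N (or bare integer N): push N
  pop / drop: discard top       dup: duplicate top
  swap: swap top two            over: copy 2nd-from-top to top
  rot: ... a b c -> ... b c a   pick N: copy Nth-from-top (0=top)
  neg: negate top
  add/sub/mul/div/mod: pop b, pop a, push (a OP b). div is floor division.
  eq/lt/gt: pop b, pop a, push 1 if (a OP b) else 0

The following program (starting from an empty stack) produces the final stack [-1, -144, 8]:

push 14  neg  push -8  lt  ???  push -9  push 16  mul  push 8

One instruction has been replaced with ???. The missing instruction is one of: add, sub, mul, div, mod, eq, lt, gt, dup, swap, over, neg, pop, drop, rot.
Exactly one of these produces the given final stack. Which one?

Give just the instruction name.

Stack before ???: [1]
Stack after ???:  [-1]
The instruction that transforms [1] -> [-1] is: neg

Answer: neg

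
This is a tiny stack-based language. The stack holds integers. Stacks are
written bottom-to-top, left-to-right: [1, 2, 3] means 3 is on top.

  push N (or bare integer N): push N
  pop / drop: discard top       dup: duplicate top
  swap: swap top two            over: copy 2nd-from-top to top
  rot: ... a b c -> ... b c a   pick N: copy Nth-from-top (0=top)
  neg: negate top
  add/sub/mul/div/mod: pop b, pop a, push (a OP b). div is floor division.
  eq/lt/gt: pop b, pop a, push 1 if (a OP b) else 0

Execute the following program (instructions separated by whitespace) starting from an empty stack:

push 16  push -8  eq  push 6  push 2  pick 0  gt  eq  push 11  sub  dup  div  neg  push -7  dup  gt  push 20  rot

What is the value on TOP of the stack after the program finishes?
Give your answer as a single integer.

Answer: -1

Derivation:
After 'push 16': [16]
After 'push -8': [16, -8]
After 'eq': [0]
After 'push 6': [0, 6]
After 'push 2': [0, 6, 2]
After 'pick 0': [0, 6, 2, 2]
After 'gt': [0, 6, 0]
After 'eq': [0, 0]
After 'push 11': [0, 0, 11]
After 'sub': [0, -11]
After 'dup': [0, -11, -11]
After 'div': [0, 1]
After 'neg': [0, -1]
After 'push -7': [0, -1, -7]
After 'dup': [0, -1, -7, -7]
After 'gt': [0, -1, 0]
After 'push 20': [0, -1, 0, 20]
After 'rot': [0, 0, 20, -1]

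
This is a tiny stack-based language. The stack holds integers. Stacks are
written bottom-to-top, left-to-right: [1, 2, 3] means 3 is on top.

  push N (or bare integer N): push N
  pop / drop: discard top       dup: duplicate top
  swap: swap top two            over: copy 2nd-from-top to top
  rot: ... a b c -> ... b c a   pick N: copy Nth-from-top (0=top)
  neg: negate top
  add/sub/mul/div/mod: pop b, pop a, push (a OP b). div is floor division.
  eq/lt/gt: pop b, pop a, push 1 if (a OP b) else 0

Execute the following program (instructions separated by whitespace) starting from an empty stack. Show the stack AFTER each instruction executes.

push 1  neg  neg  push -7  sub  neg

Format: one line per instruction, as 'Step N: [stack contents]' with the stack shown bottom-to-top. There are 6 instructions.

Step 1: [1]
Step 2: [-1]
Step 3: [1]
Step 4: [1, -7]
Step 5: [8]
Step 6: [-8]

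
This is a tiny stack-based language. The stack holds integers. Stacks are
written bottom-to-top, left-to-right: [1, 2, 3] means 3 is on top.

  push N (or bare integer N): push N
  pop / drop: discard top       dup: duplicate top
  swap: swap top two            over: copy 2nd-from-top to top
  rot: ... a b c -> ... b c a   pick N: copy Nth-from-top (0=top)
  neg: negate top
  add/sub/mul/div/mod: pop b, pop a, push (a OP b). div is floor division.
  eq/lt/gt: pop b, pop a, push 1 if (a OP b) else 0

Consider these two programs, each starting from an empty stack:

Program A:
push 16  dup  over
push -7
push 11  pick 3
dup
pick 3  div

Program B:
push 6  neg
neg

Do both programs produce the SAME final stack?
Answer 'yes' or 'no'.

Answer: no

Derivation:
Program A trace:
  After 'push 16': [16]
  After 'dup': [16, 16]
  After 'over': [16, 16, 16]
  After 'push -7': [16, 16, 16, -7]
  After 'push 11': [16, 16, 16, -7, 11]
  After 'pick 3': [16, 16, 16, -7, 11, 16]
  After 'dup': [16, 16, 16, -7, 11, 16, 16]
  After 'pick 3': [16, 16, 16, -7, 11, 16, 16, -7]
  After 'div': [16, 16, 16, -7, 11, 16, -3]
Program A final stack: [16, 16, 16, -7, 11, 16, -3]

Program B trace:
  After 'push 6': [6]
  After 'neg': [-6]
  After 'neg': [6]
Program B final stack: [6]
Same: no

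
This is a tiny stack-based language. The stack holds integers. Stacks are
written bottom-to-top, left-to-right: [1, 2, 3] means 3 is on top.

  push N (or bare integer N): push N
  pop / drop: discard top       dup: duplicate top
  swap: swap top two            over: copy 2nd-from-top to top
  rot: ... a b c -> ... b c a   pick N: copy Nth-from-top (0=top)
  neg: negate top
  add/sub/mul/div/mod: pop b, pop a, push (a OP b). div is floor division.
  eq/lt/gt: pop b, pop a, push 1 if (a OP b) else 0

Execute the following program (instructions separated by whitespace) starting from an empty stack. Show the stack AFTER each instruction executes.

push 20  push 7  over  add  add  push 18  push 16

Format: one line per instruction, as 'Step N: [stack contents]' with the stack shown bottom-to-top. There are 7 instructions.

Step 1: [20]
Step 2: [20, 7]
Step 3: [20, 7, 20]
Step 4: [20, 27]
Step 5: [47]
Step 6: [47, 18]
Step 7: [47, 18, 16]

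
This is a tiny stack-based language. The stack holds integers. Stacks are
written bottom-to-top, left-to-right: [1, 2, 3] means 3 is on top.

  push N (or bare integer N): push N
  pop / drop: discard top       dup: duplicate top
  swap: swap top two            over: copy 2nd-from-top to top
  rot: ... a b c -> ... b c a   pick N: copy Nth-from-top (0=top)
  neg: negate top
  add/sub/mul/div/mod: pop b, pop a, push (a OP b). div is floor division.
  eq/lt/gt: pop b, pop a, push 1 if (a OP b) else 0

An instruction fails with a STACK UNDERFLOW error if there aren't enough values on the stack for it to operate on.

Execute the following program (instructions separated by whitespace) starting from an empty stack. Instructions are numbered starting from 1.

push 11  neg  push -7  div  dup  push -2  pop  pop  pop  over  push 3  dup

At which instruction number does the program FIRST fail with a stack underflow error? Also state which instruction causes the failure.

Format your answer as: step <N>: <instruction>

Step 1 ('push 11'): stack = [11], depth = 1
Step 2 ('neg'): stack = [-11], depth = 1
Step 3 ('push -7'): stack = [-11, -7], depth = 2
Step 4 ('div'): stack = [1], depth = 1
Step 5 ('dup'): stack = [1, 1], depth = 2
Step 6 ('push -2'): stack = [1, 1, -2], depth = 3
Step 7 ('pop'): stack = [1, 1], depth = 2
Step 8 ('pop'): stack = [1], depth = 1
Step 9 ('pop'): stack = [], depth = 0
Step 10 ('over'): needs 2 value(s) but depth is 0 — STACK UNDERFLOW

Answer: step 10: over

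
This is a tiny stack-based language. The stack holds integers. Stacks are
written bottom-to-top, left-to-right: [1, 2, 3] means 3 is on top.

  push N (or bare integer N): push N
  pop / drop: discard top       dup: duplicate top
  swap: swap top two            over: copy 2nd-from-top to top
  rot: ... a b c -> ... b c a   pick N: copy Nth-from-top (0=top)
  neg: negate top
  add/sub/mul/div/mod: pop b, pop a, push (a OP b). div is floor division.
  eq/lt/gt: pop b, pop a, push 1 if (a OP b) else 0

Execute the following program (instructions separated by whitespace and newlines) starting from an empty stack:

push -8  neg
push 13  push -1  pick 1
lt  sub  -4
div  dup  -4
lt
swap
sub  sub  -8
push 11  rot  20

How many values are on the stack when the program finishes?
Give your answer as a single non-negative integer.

After 'push -8': stack = [-8] (depth 1)
After 'neg': stack = [8] (depth 1)
After 'push 13': stack = [8, 13] (depth 2)
After 'push -1': stack = [8, 13, -1] (depth 3)
After 'pick 1': stack = [8, 13, -1, 13] (depth 4)
After 'lt': stack = [8, 13, 1] (depth 3)
After 'sub': stack = [8, 12] (depth 2)
After 'push -4': stack = [8, 12, -4] (depth 3)
After 'div': stack = [8, -3] (depth 2)
After 'dup': stack = [8, -3, -3] (depth 3)
After 'push -4': stack = [8, -3, -3, -4] (depth 4)
After 'lt': stack = [8, -3, 0] (depth 3)
After 'swap': stack = [8, 0, -3] (depth 3)
After 'sub': stack = [8, 3] (depth 2)
After 'sub': stack = [5] (depth 1)
After 'push -8': stack = [5, -8] (depth 2)
After 'push 11': stack = [5, -8, 11] (depth 3)
After 'rot': stack = [-8, 11, 5] (depth 3)
After 'push 20': stack = [-8, 11, 5, 20] (depth 4)

Answer: 4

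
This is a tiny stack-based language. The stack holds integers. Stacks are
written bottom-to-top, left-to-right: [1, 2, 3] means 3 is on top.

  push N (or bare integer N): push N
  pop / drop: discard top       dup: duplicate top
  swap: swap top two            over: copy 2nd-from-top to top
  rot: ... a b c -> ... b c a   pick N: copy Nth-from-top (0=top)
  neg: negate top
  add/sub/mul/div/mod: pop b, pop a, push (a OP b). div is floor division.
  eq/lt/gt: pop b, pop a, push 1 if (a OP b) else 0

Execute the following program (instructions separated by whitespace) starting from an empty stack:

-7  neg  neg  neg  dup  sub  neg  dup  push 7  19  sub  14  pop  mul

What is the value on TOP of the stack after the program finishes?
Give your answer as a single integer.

Answer: 0

Derivation:
After 'push -7': [-7]
After 'neg': [7]
After 'neg': [-7]
After 'neg': [7]
After 'dup': [7, 7]
After 'sub': [0]
After 'neg': [0]
After 'dup': [0, 0]
After 'push 7': [0, 0, 7]
After 'push 19': [0, 0, 7, 19]
After 'sub': [0, 0, -12]
After 'push 14': [0, 0, -12, 14]
After 'pop': [0, 0, -12]
After 'mul': [0, 0]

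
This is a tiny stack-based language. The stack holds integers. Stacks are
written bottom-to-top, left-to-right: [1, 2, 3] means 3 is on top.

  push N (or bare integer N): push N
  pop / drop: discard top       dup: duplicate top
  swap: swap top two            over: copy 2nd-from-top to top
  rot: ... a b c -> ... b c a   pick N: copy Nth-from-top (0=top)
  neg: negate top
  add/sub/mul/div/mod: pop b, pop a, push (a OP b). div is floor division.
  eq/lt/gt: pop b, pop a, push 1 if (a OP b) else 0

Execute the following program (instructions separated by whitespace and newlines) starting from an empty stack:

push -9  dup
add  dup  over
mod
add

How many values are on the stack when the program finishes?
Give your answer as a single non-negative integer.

Answer: 1

Derivation:
After 'push -9': stack = [-9] (depth 1)
After 'dup': stack = [-9, -9] (depth 2)
After 'add': stack = [-18] (depth 1)
After 'dup': stack = [-18, -18] (depth 2)
After 'over': stack = [-18, -18, -18] (depth 3)
After 'mod': stack = [-18, 0] (depth 2)
After 'add': stack = [-18] (depth 1)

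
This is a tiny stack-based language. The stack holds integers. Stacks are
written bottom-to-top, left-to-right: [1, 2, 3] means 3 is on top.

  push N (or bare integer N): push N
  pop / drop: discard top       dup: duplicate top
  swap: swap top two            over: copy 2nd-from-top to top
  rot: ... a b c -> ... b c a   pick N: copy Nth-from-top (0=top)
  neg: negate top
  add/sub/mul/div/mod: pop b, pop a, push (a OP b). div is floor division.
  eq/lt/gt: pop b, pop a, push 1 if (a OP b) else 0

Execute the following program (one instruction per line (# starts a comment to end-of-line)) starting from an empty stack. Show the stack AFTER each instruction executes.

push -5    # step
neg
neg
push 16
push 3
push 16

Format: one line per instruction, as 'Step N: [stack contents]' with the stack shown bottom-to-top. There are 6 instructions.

Step 1: [-5]
Step 2: [5]
Step 3: [-5]
Step 4: [-5, 16]
Step 5: [-5, 16, 3]
Step 6: [-5, 16, 3, 16]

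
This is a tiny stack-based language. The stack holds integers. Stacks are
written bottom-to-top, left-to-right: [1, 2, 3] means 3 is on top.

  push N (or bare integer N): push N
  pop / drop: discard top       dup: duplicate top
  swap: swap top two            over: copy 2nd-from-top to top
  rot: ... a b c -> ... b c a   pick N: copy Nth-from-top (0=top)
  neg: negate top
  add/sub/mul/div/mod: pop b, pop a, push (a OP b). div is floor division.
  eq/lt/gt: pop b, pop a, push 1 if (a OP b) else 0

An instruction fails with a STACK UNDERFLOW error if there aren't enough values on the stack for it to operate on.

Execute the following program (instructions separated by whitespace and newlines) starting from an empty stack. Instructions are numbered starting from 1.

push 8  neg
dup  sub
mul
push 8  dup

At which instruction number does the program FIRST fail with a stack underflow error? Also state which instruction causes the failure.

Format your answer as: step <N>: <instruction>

Answer: step 5: mul

Derivation:
Step 1 ('push 8'): stack = [8], depth = 1
Step 2 ('neg'): stack = [-8], depth = 1
Step 3 ('dup'): stack = [-8, -8], depth = 2
Step 4 ('sub'): stack = [0], depth = 1
Step 5 ('mul'): needs 2 value(s) but depth is 1 — STACK UNDERFLOW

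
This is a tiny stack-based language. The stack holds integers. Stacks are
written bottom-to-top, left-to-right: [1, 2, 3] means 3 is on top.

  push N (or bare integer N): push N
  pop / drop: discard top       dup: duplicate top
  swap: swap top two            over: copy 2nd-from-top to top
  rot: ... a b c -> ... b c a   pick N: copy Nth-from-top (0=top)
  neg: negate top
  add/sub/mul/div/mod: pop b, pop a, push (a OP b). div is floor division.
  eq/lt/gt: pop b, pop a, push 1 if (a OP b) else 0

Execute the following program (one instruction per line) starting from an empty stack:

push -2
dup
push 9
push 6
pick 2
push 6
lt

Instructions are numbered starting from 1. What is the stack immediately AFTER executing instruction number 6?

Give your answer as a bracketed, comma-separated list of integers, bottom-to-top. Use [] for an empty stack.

Answer: [-2, -2, 9, 6, -2, 6]

Derivation:
Step 1 ('push -2'): [-2]
Step 2 ('dup'): [-2, -2]
Step 3 ('push 9'): [-2, -2, 9]
Step 4 ('push 6'): [-2, -2, 9, 6]
Step 5 ('pick 2'): [-2, -2, 9, 6, -2]
Step 6 ('push 6'): [-2, -2, 9, 6, -2, 6]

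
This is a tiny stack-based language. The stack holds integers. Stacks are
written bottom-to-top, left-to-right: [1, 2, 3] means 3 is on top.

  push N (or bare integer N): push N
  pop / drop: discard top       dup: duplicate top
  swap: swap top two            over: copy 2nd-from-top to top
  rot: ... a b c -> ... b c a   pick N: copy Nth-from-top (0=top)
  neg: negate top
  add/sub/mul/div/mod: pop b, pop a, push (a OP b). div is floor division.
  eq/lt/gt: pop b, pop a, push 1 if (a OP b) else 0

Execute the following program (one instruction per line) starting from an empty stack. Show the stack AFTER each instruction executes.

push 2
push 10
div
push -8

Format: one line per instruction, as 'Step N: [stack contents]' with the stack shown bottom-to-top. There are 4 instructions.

Step 1: [2]
Step 2: [2, 10]
Step 3: [0]
Step 4: [0, -8]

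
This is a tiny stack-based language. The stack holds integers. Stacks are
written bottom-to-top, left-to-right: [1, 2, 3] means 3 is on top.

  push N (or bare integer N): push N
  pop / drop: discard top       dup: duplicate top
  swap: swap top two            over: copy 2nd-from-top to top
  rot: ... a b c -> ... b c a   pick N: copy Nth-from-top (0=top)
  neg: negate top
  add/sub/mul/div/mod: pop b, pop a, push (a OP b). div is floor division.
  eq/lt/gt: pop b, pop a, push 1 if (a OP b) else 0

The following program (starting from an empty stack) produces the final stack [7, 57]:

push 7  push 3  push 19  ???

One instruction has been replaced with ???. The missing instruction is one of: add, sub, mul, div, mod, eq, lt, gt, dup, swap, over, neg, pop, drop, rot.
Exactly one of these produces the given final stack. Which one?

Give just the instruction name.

Answer: mul

Derivation:
Stack before ???: [7, 3, 19]
Stack after ???:  [7, 57]
The instruction that transforms [7, 3, 19] -> [7, 57] is: mul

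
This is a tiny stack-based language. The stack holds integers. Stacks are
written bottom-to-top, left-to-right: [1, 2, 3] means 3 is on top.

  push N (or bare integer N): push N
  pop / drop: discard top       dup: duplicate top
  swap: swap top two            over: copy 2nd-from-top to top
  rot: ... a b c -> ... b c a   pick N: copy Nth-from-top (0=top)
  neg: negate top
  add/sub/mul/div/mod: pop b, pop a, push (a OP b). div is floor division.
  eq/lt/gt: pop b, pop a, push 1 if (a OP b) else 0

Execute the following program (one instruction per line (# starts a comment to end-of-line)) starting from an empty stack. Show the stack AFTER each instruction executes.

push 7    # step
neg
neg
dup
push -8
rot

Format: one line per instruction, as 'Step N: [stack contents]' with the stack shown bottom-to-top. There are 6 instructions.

Step 1: [7]
Step 2: [-7]
Step 3: [7]
Step 4: [7, 7]
Step 5: [7, 7, -8]
Step 6: [7, -8, 7]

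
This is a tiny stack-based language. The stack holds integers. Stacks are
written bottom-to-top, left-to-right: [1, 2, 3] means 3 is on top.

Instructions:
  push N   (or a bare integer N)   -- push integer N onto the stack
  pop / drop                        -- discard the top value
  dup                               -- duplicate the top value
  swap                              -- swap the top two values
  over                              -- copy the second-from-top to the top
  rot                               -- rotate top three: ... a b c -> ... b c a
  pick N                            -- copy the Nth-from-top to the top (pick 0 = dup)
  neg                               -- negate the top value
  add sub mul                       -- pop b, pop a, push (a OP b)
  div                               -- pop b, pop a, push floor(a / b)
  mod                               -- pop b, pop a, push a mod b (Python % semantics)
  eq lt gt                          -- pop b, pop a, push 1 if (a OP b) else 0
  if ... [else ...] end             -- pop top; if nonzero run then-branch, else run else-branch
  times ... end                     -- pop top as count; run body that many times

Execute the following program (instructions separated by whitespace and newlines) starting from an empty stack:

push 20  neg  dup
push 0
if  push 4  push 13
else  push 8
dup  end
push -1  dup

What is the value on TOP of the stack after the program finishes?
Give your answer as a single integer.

After 'push 20': [20]
After 'neg': [-20]
After 'dup': [-20, -20]
After 'push 0': [-20, -20, 0]
After 'if': [-20, -20]
After 'push 8': [-20, -20, 8]
After 'dup': [-20, -20, 8, 8]
After 'push -1': [-20, -20, 8, 8, -1]
After 'dup': [-20, -20, 8, 8, -1, -1]

Answer: -1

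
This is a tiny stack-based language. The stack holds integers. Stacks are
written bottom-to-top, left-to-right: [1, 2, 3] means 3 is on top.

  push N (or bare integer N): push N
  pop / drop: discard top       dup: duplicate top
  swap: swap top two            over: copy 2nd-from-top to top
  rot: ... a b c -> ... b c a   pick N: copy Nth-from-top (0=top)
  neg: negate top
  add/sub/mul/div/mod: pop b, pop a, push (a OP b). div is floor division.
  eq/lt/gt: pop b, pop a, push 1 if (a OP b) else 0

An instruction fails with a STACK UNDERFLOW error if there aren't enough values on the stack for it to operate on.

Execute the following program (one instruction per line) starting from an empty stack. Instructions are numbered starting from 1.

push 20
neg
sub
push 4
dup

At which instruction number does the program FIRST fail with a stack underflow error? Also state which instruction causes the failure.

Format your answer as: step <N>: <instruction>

Answer: step 3: sub

Derivation:
Step 1 ('push 20'): stack = [20], depth = 1
Step 2 ('neg'): stack = [-20], depth = 1
Step 3 ('sub'): needs 2 value(s) but depth is 1 — STACK UNDERFLOW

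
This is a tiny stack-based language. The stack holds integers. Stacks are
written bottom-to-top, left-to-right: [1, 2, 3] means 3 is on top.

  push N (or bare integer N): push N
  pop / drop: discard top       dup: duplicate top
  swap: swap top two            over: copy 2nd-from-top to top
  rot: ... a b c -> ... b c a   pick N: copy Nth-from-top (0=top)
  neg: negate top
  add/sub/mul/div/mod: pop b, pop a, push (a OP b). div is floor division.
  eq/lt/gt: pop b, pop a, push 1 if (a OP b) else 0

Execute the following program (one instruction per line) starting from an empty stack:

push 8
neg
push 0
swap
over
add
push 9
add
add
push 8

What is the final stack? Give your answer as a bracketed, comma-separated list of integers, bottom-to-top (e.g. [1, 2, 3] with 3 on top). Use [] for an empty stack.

After 'push 8': [8]
After 'neg': [-8]
After 'push 0': [-8, 0]
After 'swap': [0, -8]
After 'over': [0, -8, 0]
After 'add': [0, -8]
After 'push 9': [0, -8, 9]
After 'add': [0, 1]
After 'add': [1]
After 'push 8': [1, 8]

Answer: [1, 8]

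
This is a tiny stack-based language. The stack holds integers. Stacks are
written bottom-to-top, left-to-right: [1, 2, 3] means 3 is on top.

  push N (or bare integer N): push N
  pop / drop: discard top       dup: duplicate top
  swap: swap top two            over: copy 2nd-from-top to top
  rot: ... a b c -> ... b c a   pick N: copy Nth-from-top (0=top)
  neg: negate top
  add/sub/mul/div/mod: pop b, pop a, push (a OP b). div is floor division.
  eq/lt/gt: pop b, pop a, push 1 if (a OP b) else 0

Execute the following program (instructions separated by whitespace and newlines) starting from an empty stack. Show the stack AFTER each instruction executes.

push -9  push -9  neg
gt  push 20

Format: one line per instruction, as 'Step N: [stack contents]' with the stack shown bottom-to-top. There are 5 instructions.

Step 1: [-9]
Step 2: [-9, -9]
Step 3: [-9, 9]
Step 4: [0]
Step 5: [0, 20]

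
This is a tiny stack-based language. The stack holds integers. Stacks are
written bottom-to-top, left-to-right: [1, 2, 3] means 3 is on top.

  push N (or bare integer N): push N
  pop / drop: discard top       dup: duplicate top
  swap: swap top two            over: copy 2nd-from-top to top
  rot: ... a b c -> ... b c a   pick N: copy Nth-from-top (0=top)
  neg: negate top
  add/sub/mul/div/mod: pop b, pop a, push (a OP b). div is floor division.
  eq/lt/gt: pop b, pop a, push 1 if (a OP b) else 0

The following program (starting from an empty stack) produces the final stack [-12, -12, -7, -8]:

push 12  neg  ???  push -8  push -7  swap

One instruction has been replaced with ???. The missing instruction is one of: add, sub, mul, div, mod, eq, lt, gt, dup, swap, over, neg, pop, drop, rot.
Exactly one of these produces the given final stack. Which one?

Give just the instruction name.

Answer: dup

Derivation:
Stack before ???: [-12]
Stack after ???:  [-12, -12]
The instruction that transforms [-12] -> [-12, -12] is: dup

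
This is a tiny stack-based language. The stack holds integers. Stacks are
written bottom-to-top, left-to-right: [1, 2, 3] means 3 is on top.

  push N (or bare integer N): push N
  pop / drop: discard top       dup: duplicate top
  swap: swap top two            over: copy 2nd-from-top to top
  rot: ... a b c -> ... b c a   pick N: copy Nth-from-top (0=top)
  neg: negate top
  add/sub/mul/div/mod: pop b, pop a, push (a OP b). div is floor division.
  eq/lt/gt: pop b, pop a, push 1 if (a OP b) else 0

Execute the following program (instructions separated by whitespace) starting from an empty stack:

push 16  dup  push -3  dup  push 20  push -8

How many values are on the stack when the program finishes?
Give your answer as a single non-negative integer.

After 'push 16': stack = [16] (depth 1)
After 'dup': stack = [16, 16] (depth 2)
After 'push -3': stack = [16, 16, -3] (depth 3)
After 'dup': stack = [16, 16, -3, -3] (depth 4)
After 'push 20': stack = [16, 16, -3, -3, 20] (depth 5)
After 'push -8': stack = [16, 16, -3, -3, 20, -8] (depth 6)

Answer: 6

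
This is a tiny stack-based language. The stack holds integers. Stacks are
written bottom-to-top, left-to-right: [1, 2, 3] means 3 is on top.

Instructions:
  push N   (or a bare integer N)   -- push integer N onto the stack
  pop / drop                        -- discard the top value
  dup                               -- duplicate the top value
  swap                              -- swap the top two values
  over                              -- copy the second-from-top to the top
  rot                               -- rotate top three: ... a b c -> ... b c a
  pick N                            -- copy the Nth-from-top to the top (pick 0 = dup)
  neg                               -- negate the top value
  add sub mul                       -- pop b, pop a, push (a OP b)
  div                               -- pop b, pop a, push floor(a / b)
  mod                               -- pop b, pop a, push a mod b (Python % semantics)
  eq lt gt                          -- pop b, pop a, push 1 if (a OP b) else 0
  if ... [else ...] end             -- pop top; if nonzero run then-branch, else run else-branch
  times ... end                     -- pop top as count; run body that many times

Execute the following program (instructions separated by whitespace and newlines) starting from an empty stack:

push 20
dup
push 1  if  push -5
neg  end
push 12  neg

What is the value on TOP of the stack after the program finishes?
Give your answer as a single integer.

After 'push 20': [20]
After 'dup': [20, 20]
After 'push 1': [20, 20, 1]
After 'if': [20, 20]
After 'push -5': [20, 20, -5]
After 'neg': [20, 20, 5]
After 'push 12': [20, 20, 5, 12]
After 'neg': [20, 20, 5, -12]

Answer: -12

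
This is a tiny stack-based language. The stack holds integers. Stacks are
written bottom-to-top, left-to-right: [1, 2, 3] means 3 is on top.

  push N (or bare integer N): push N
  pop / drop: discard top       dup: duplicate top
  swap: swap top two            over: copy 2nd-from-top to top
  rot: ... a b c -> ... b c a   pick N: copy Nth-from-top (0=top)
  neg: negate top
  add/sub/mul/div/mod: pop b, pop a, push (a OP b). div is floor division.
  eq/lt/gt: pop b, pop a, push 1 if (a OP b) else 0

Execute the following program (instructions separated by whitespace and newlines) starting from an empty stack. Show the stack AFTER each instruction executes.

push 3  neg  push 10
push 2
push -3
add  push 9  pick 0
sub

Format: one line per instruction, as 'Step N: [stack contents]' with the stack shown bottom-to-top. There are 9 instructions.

Step 1: [3]
Step 2: [-3]
Step 3: [-3, 10]
Step 4: [-3, 10, 2]
Step 5: [-3, 10, 2, -3]
Step 6: [-3, 10, -1]
Step 7: [-3, 10, -1, 9]
Step 8: [-3, 10, -1, 9, 9]
Step 9: [-3, 10, -1, 0]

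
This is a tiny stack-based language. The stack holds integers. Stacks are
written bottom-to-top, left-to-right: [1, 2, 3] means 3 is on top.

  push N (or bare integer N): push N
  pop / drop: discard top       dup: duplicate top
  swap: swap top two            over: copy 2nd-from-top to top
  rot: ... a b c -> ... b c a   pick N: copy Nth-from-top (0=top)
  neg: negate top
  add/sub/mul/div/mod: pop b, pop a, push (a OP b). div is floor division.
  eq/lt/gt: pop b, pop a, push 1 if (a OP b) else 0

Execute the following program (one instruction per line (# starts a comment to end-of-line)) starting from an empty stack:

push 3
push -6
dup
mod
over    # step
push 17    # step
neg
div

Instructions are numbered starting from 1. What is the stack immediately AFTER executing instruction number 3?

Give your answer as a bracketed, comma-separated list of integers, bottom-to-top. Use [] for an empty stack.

Answer: [3, -6, -6]

Derivation:
Step 1 ('push 3'): [3]
Step 2 ('push -6'): [3, -6]
Step 3 ('dup'): [3, -6, -6]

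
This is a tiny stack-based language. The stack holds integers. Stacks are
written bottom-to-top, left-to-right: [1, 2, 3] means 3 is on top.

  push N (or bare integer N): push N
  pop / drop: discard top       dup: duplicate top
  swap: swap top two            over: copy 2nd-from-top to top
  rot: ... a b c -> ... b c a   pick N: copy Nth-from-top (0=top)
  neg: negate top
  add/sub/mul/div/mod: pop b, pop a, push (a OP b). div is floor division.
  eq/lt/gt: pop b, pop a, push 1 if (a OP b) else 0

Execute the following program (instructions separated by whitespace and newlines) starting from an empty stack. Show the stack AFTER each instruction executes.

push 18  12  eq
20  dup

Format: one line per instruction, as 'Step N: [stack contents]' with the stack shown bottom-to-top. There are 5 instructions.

Step 1: [18]
Step 2: [18, 12]
Step 3: [0]
Step 4: [0, 20]
Step 5: [0, 20, 20]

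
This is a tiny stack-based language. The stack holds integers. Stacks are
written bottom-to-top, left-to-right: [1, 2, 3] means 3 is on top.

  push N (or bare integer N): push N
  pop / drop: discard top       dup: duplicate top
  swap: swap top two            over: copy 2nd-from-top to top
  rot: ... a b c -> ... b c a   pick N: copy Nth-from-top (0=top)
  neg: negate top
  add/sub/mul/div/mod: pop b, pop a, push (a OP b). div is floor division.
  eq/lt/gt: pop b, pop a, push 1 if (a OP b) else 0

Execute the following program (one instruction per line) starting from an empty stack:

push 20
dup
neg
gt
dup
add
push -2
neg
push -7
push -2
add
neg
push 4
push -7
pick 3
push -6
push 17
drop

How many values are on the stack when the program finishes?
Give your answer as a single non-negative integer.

Answer: 7

Derivation:
After 'push 20': stack = [20] (depth 1)
After 'dup': stack = [20, 20] (depth 2)
After 'neg': stack = [20, -20] (depth 2)
After 'gt': stack = [1] (depth 1)
After 'dup': stack = [1, 1] (depth 2)
After 'add': stack = [2] (depth 1)
After 'push -2': stack = [2, -2] (depth 2)
After 'neg': stack = [2, 2] (depth 2)
After 'push -7': stack = [2, 2, -7] (depth 3)
After 'push -2': stack = [2, 2, -7, -2] (depth 4)
After 'add': stack = [2, 2, -9] (depth 3)
After 'neg': stack = [2, 2, 9] (depth 3)
After 'push 4': stack = [2, 2, 9, 4] (depth 4)
After 'push -7': stack = [2, 2, 9, 4, -7] (depth 5)
After 'pick 3': stack = [2, 2, 9, 4, -7, 2] (depth 6)
After 'push -6': stack = [2, 2, 9, 4, -7, 2, -6] (depth 7)
After 'push 17': stack = [2, 2, 9, 4, -7, 2, -6, 17] (depth 8)
After 'drop': stack = [2, 2, 9, 4, -7, 2, -6] (depth 7)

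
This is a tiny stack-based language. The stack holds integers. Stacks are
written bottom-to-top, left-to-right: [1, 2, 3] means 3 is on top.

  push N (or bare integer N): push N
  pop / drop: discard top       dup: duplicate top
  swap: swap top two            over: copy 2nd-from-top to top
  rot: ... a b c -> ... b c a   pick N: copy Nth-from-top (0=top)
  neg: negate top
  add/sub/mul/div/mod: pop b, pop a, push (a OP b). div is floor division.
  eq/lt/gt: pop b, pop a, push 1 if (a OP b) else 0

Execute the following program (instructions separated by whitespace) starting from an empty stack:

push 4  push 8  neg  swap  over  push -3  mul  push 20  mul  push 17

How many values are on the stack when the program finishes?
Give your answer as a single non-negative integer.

Answer: 4

Derivation:
After 'push 4': stack = [4] (depth 1)
After 'push 8': stack = [4, 8] (depth 2)
After 'neg': stack = [4, -8] (depth 2)
After 'swap': stack = [-8, 4] (depth 2)
After 'over': stack = [-8, 4, -8] (depth 3)
After 'push -3': stack = [-8, 4, -8, -3] (depth 4)
After 'mul': stack = [-8, 4, 24] (depth 3)
After 'push 20': stack = [-8, 4, 24, 20] (depth 4)
After 'mul': stack = [-8, 4, 480] (depth 3)
After 'push 17': stack = [-8, 4, 480, 17] (depth 4)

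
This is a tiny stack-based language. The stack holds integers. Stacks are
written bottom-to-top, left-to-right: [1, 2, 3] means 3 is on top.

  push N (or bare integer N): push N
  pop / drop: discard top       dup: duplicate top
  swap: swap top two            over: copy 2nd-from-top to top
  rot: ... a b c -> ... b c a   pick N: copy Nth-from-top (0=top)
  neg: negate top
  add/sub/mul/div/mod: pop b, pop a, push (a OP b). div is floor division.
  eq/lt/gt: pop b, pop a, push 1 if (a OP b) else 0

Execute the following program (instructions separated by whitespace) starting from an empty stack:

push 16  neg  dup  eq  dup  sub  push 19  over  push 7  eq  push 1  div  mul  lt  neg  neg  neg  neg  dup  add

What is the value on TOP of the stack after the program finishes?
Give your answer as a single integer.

After 'push 16': [16]
After 'neg': [-16]
After 'dup': [-16, -16]
After 'eq': [1]
After 'dup': [1, 1]
After 'sub': [0]
After 'push 19': [0, 19]
After 'over': [0, 19, 0]
After 'push 7': [0, 19, 0, 7]
After 'eq': [0, 19, 0]
After 'push 1': [0, 19, 0, 1]
After 'div': [0, 19, 0]
After 'mul': [0, 0]
After 'lt': [0]
After 'neg': [0]
After 'neg': [0]
After 'neg': [0]
After 'neg': [0]
After 'dup': [0, 0]
After 'add': [0]

Answer: 0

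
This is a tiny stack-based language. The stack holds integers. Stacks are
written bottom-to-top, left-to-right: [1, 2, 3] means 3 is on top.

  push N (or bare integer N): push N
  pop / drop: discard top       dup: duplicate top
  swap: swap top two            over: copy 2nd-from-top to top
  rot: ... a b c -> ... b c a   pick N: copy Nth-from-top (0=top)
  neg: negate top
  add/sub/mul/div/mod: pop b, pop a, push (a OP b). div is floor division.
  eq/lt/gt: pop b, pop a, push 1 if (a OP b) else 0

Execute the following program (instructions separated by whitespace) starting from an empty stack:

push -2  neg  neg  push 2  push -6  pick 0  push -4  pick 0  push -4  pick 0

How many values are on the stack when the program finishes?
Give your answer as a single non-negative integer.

After 'push -2': stack = [-2] (depth 1)
After 'neg': stack = [2] (depth 1)
After 'neg': stack = [-2] (depth 1)
After 'push 2': stack = [-2, 2] (depth 2)
After 'push -6': stack = [-2, 2, -6] (depth 3)
After 'pick 0': stack = [-2, 2, -6, -6] (depth 4)
After 'push -4': stack = [-2, 2, -6, -6, -4] (depth 5)
After 'pick 0': stack = [-2, 2, -6, -6, -4, -4] (depth 6)
After 'push -4': stack = [-2, 2, -6, -6, -4, -4, -4] (depth 7)
After 'pick 0': stack = [-2, 2, -6, -6, -4, -4, -4, -4] (depth 8)

Answer: 8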